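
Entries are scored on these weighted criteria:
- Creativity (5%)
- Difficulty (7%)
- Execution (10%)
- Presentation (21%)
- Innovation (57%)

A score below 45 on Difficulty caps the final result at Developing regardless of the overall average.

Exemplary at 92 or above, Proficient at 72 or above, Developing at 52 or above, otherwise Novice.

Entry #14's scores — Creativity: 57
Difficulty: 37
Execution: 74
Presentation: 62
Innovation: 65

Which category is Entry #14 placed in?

Developing

Difficulty score 37 < 45: minimum not met.
Weighted total:
  Creativity 57 × 0.05 = 2.85
  Difficulty 37 × 0.07 = 2.59
  Execution 74 × 0.1 = 7.4
  Presentation 62 × 0.21 = 13.02
  Innovation 65 × 0.57 = 37.05
Sum = 62.91
62.91 would be Developing; cap at Developing applies → Developing.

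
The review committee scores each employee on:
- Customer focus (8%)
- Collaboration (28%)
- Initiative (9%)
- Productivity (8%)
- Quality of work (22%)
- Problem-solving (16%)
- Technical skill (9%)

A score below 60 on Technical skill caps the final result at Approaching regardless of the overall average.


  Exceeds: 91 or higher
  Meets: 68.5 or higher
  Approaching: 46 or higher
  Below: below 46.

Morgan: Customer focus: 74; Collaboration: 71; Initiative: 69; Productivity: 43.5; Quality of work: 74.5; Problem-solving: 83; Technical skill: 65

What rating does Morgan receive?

Meets

Technical skill score 65 ≥ 60: minimum met.
Weighted total:
  Customer focus 74 × 0.08 = 5.92
  Collaboration 71 × 0.28 = 19.88
  Initiative 69 × 0.09 = 6.21
  Productivity 43.5 × 0.08 = 3.48
  Quality of work 74.5 × 0.22 = 16.39
  Problem-solving 83 × 0.16 = 13.28
  Technical skill 65 × 0.09 = 5.85
Sum = 71.01
71.01 is ≥ 68.5 and < 91 → Meets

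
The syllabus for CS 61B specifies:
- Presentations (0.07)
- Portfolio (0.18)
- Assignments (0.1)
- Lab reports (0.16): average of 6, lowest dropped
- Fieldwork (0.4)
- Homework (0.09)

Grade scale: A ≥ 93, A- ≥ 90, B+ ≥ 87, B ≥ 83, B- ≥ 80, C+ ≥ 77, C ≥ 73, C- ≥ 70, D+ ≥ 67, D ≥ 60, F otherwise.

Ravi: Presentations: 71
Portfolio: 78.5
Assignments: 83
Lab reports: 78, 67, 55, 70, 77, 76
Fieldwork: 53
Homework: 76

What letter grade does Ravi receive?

Lab reports: drop 55 → average of remaining 5 = 368/5 = 73.6
Weighted total:
  Presentations 71 × 0.07 = 4.97
  Portfolio 78.5 × 0.18 = 14.13
  Assignments 83 × 0.1 = 8.3
  Lab reports 73.6 × 0.16 = 11.776
  Fieldwork 53 × 0.4 = 21.2
  Homework 76 × 0.09 = 6.84
Sum = 67.216
67.216 is ≥ 67 and < 70 → D+

D+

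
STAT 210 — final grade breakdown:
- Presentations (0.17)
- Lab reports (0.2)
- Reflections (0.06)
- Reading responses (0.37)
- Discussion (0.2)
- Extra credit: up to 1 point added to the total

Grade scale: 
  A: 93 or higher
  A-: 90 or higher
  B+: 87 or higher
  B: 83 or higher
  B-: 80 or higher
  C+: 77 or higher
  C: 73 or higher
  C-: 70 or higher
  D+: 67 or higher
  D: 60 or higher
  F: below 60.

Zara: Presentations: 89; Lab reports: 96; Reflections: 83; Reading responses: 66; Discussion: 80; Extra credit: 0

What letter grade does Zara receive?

C+

Weighted total:
  Presentations 89 × 0.17 = 15.13
  Lab reports 96 × 0.2 = 19.2
  Reflections 83 × 0.06 = 4.98
  Reading responses 66 × 0.37 = 24.42
  Discussion 80 × 0.2 = 16
Sum = 79.73
Extra credit: 79.73 + 0 = 79.73
79.73 is ≥ 77 and < 80 → C+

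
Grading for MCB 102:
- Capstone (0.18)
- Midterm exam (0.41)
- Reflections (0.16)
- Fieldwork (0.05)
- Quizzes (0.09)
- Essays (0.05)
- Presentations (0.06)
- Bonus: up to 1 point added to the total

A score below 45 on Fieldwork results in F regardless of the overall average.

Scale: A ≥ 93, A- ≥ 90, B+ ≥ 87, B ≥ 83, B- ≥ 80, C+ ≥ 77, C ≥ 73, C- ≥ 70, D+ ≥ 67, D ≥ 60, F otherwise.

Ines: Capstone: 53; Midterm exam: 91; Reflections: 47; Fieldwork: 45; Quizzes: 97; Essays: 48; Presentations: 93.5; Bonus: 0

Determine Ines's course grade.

C

Fieldwork score 45 ≥ 45: minimum met.
Weighted total:
  Capstone 53 × 0.18 = 9.54
  Midterm exam 91 × 0.41 = 37.31
  Reflections 47 × 0.16 = 7.52
  Fieldwork 45 × 0.05 = 2.25
  Quizzes 97 × 0.09 = 8.73
  Essays 48 × 0.05 = 2.4
  Presentations 93.5 × 0.06 = 5.61
Sum = 73.36
Bonus: 73.36 + 0 = 73.36
73.36 is ≥ 73 and < 77 → C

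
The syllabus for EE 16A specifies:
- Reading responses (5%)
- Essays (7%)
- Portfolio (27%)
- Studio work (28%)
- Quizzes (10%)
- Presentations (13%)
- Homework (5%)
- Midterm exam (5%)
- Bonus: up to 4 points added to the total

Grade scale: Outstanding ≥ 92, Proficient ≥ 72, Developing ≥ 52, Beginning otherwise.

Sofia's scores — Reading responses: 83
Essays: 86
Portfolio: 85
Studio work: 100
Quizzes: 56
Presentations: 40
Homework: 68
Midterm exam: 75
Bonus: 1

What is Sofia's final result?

Proficient

Weighted total:
  Reading responses 83 × 0.05 = 4.15
  Essays 86 × 0.07 = 6.02
  Portfolio 85 × 0.27 = 22.95
  Studio work 100 × 0.28 = 28
  Quizzes 56 × 0.1 = 5.6
  Presentations 40 × 0.13 = 5.2
  Homework 68 × 0.05 = 3.4
  Midterm exam 75 × 0.05 = 3.75
Sum = 79.07
Bonus: 79.07 + 1 = 80.07
80.07 is ≥ 72 and < 92 → Proficient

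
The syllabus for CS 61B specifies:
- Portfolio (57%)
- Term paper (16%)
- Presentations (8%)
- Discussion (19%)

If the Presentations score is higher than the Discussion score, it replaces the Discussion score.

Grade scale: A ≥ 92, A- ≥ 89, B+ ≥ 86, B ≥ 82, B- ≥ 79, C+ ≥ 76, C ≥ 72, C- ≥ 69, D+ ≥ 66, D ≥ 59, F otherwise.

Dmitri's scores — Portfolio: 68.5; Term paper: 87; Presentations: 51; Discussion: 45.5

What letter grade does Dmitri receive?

D+

Presentations (51) > Discussion (45.5), so Discussion counts as 51.
Weighted total:
  Portfolio 68.5 × 0.57 = 39.045
  Term paper 87 × 0.16 = 13.92
  Presentations 51 × 0.08 = 4.08
  Discussion 51 × 0.19 = 9.69
Sum = 66.735
66.735 is ≥ 66 and < 69 → D+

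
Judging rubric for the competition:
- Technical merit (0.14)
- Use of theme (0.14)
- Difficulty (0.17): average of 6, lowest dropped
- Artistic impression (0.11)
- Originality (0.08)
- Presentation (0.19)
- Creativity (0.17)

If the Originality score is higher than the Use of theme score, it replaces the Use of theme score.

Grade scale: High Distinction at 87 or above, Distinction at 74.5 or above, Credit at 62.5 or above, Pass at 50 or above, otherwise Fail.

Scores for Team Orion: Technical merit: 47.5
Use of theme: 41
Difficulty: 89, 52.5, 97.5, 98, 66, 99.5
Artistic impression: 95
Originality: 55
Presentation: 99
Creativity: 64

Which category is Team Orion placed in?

Credit

Difficulty: drop 52.5 → average of remaining 5 = 450/5 = 90
Originality (55) > Use of theme (41), so Use of theme counts as 55.
Weighted total:
  Technical merit 47.5 × 0.14 = 6.65
  Use of theme 55 × 0.14 = 7.7
  Difficulty 90 × 0.17 = 15.3
  Artistic impression 95 × 0.11 = 10.45
  Originality 55 × 0.08 = 4.4
  Presentation 99 × 0.19 = 18.81
  Creativity 64 × 0.17 = 10.88
Sum = 74.19
74.19 is ≥ 62.5 and < 74.5 → Credit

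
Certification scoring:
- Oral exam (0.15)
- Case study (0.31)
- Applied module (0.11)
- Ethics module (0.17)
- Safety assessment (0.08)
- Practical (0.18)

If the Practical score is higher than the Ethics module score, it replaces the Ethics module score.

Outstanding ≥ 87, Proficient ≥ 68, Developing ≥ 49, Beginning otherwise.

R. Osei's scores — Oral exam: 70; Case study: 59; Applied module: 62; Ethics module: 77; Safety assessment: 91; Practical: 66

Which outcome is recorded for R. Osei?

Developing

Practical (66) ≤ Ethics module (77), so Ethics module stays at 77.
Weighted total:
  Oral exam 70 × 0.15 = 10.5
  Case study 59 × 0.31 = 18.29
  Applied module 62 × 0.11 = 6.82
  Ethics module 77 × 0.17 = 13.09
  Safety assessment 91 × 0.08 = 7.28
  Practical 66 × 0.18 = 11.88
Sum = 67.86
67.86 is ≥ 49 and < 68 → Developing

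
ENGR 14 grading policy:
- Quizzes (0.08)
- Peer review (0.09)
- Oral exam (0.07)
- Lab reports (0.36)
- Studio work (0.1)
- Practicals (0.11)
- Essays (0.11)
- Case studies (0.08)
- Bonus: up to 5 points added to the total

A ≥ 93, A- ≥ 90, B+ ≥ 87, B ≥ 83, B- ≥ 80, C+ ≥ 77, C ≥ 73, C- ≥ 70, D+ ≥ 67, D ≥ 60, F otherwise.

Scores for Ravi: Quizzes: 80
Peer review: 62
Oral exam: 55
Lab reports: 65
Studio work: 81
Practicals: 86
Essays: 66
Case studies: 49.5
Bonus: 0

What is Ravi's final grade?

D+

Weighted total:
  Quizzes 80 × 0.08 = 6.4
  Peer review 62 × 0.09 = 5.58
  Oral exam 55 × 0.07 = 3.85
  Lab reports 65 × 0.36 = 23.4
  Studio work 81 × 0.1 = 8.1
  Practicals 86 × 0.11 = 9.46
  Essays 66 × 0.11 = 7.26
  Case studies 49.5 × 0.08 = 3.96
Sum = 68.01
Bonus: 68.01 + 0 = 68.01
68.01 is ≥ 67 and < 70 → D+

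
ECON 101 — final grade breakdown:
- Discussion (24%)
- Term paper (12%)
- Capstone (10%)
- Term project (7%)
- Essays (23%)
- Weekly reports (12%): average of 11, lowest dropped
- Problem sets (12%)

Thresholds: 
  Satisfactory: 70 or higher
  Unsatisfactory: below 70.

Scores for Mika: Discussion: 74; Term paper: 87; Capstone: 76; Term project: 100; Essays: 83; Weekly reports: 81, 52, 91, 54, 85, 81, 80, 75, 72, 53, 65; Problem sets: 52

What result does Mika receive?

Satisfactory

Weekly reports: drop 52 → average of remaining 10 = 737/10 = 73.7
Weighted total:
  Discussion 74 × 0.24 = 17.76
  Term paper 87 × 0.12 = 10.44
  Capstone 76 × 0.1 = 7.6
  Term project 100 × 0.07 = 7
  Essays 83 × 0.23 = 19.09
  Weekly reports 73.7 × 0.12 = 8.844
  Problem sets 52 × 0.12 = 6.24
Sum = 76.974
76.974 ≥ 70 → Satisfactory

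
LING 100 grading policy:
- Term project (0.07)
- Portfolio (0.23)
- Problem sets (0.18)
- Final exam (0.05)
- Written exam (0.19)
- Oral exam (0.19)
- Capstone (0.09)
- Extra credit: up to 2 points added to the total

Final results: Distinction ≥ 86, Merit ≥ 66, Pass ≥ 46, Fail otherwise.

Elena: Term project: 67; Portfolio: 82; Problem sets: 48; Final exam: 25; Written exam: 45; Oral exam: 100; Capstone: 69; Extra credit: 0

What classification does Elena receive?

Merit

Weighted total:
  Term project 67 × 0.07 = 4.69
  Portfolio 82 × 0.23 = 18.86
  Problem sets 48 × 0.18 = 8.64
  Final exam 25 × 0.05 = 1.25
  Written exam 45 × 0.19 = 8.55
  Oral exam 100 × 0.19 = 19
  Capstone 69 × 0.09 = 6.21
Sum = 67.2
Extra credit: 67.2 + 0 = 67.2
67.2 is ≥ 66 and < 86 → Merit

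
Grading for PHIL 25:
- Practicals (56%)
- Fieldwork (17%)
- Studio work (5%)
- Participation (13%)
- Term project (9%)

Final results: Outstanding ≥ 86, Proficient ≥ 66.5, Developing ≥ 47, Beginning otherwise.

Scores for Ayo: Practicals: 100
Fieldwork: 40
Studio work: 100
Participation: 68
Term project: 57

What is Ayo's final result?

Weighted total:
  Practicals 100 × 0.56 = 56
  Fieldwork 40 × 0.17 = 6.8
  Studio work 100 × 0.05 = 5
  Participation 68 × 0.13 = 8.84
  Term project 57 × 0.09 = 5.13
Sum = 81.77
81.77 is ≥ 66.5 and < 86 → Proficient

Proficient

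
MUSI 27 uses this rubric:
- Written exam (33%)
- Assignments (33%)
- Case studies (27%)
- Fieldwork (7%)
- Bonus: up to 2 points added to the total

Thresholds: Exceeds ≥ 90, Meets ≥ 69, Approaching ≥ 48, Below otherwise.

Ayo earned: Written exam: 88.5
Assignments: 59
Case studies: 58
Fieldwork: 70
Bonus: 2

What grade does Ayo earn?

Meets

Weighted total:
  Written exam 88.5 × 0.33 = 29.205
  Assignments 59 × 0.33 = 19.47
  Case studies 58 × 0.27 = 15.66
  Fieldwork 70 × 0.07 = 4.9
Sum = 69.235
Bonus: 69.235 + 2 = 71.235
71.235 is ≥ 69 and < 90 → Meets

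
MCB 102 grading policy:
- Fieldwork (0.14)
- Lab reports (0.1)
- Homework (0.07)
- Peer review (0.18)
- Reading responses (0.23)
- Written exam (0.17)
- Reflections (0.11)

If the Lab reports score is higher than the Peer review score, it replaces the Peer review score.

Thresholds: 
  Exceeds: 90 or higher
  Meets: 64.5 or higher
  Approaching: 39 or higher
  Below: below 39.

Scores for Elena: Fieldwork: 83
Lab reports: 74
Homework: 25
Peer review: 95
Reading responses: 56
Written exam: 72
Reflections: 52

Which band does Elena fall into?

Meets

Lab reports (74) ≤ Peer review (95), so Peer review stays at 95.
Weighted total:
  Fieldwork 83 × 0.14 = 11.62
  Lab reports 74 × 0.1 = 7.4
  Homework 25 × 0.07 = 1.75
  Peer review 95 × 0.18 = 17.1
  Reading responses 56 × 0.23 = 12.88
  Written exam 72 × 0.17 = 12.24
  Reflections 52 × 0.11 = 5.72
Sum = 68.71
68.71 is ≥ 64.5 and < 90 → Meets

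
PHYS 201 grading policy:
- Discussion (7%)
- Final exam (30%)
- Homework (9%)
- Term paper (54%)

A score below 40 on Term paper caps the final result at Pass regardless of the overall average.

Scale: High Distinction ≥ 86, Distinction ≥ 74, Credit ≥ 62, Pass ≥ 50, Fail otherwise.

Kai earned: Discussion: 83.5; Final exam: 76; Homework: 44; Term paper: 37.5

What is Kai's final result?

Term paper score 37.5 < 40: minimum not met.
Weighted total:
  Discussion 83.5 × 0.07 = 5.845
  Final exam 76 × 0.3 = 22.8
  Homework 44 × 0.09 = 3.96
  Term paper 37.5 × 0.54 = 20.25
Sum = 52.855
52.855 would be Pass; cap at Pass applies → Pass.

Pass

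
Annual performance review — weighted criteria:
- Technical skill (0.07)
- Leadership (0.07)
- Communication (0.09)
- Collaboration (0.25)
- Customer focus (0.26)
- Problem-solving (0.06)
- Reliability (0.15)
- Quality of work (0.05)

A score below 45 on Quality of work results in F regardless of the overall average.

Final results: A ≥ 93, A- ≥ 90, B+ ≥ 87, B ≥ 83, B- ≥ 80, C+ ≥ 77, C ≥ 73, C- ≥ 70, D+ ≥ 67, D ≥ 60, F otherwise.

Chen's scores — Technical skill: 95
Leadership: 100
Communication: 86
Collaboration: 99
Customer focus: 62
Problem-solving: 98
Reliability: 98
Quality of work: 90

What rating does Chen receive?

B+

Quality of work score 90 ≥ 45: minimum met.
Weighted total:
  Technical skill 95 × 0.07 = 6.65
  Leadership 100 × 0.07 = 7
  Communication 86 × 0.09 = 7.74
  Collaboration 99 × 0.25 = 24.75
  Customer focus 62 × 0.26 = 16.12
  Problem-solving 98 × 0.06 = 5.88
  Reliability 98 × 0.15 = 14.7
  Quality of work 90 × 0.05 = 4.5
Sum = 87.34
87.34 is ≥ 87 and < 90 → B+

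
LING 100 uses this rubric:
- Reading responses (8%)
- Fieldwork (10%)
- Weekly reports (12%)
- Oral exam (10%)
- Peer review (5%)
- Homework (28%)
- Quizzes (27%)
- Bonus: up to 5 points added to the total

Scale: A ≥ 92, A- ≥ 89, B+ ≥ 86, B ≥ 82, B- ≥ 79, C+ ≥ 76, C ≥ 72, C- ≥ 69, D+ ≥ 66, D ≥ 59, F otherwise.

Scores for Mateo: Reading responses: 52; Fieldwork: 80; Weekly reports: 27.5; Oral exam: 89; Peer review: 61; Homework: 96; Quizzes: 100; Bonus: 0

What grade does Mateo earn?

B-

Weighted total:
  Reading responses 52 × 0.08 = 4.16
  Fieldwork 80 × 0.1 = 8
  Weekly reports 27.5 × 0.12 = 3.3
  Oral exam 89 × 0.1 = 8.9
  Peer review 61 × 0.05 = 3.05
  Homework 96 × 0.28 = 26.88
  Quizzes 100 × 0.27 = 27
Sum = 81.29
Bonus: 81.29 + 0 = 81.29
81.29 is ≥ 79 and < 82 → B-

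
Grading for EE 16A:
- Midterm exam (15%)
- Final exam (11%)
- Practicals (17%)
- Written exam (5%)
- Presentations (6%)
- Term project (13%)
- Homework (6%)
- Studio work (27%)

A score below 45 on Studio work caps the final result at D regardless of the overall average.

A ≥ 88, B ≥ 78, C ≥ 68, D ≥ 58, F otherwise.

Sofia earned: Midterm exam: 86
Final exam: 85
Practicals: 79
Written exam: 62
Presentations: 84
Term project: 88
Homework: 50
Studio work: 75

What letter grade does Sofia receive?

Studio work score 75 ≥ 45: minimum met.
Weighted total:
  Midterm exam 86 × 0.15 = 12.9
  Final exam 85 × 0.11 = 9.35
  Practicals 79 × 0.17 = 13.43
  Written exam 62 × 0.05 = 3.1
  Presentations 84 × 0.06 = 5.04
  Term project 88 × 0.13 = 11.44
  Homework 50 × 0.06 = 3
  Studio work 75 × 0.27 = 20.25
Sum = 78.51
78.51 is ≥ 78 and < 88 → B

B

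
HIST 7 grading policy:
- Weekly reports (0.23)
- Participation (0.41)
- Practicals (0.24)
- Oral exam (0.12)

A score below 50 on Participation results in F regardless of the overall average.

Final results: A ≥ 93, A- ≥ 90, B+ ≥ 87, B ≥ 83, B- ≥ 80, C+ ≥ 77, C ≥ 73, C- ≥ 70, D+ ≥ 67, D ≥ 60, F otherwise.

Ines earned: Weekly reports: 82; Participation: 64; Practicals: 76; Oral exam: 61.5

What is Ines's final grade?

Participation score 64 ≥ 50: minimum met.
Weighted total:
  Weekly reports 82 × 0.23 = 18.86
  Participation 64 × 0.41 = 26.24
  Practicals 76 × 0.24 = 18.24
  Oral exam 61.5 × 0.12 = 7.38
Sum = 70.72
70.72 is ≥ 70 and < 73 → C-

C-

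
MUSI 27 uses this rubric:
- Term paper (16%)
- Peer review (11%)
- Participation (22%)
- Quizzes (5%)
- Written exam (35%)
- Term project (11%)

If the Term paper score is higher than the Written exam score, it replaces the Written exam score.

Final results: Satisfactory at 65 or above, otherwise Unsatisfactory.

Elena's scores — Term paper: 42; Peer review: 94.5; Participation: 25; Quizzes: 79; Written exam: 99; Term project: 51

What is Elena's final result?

Satisfactory

Term paper (42) ≤ Written exam (99), so Written exam stays at 99.
Weighted total:
  Term paper 42 × 0.16 = 6.72
  Peer review 94.5 × 0.11 = 10.395
  Participation 25 × 0.22 = 5.5
  Quizzes 79 × 0.05 = 3.95
  Written exam 99 × 0.35 = 34.65
  Term project 51 × 0.11 = 5.61
Sum = 66.825
66.825 ≥ 65 → Satisfactory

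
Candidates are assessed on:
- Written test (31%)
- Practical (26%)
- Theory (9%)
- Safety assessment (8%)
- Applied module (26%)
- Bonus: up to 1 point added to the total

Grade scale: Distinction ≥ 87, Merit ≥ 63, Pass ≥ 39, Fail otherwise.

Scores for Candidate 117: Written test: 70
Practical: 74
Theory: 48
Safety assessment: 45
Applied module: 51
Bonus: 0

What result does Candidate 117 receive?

Pass

Weighted total:
  Written test 70 × 0.31 = 21.7
  Practical 74 × 0.26 = 19.24
  Theory 48 × 0.09 = 4.32
  Safety assessment 45 × 0.08 = 3.6
  Applied module 51 × 0.26 = 13.26
Sum = 62.12
Bonus: 62.12 + 0 = 62.12
62.12 is ≥ 39 and < 63 → Pass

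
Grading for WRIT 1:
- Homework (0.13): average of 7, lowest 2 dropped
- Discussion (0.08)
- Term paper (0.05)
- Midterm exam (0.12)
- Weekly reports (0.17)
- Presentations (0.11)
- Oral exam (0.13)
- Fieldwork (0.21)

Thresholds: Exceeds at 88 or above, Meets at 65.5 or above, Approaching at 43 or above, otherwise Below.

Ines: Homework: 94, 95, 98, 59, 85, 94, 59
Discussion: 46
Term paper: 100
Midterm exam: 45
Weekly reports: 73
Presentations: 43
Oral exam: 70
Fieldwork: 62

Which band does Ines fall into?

Homework: drop 59, 59 → average of remaining 5 = 466/5 = 93.2
Weighted total:
  Homework 93.2 × 0.13 = 12.116
  Discussion 46 × 0.08 = 3.68
  Term paper 100 × 0.05 = 5
  Midterm exam 45 × 0.12 = 5.4
  Weekly reports 73 × 0.17 = 12.41
  Presentations 43 × 0.11 = 4.73
  Oral exam 70 × 0.13 = 9.1
  Fieldwork 62 × 0.21 = 13.02
Sum = 65.456
65.456 is ≥ 43 and < 65.5 → Approaching

Approaching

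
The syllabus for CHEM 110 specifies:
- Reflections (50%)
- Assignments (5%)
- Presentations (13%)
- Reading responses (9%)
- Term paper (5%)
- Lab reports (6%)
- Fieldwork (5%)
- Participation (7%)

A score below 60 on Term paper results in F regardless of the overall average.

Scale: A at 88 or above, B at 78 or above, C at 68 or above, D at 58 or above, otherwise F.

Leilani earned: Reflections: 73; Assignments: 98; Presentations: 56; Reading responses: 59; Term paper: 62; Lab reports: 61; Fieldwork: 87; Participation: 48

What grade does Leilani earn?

Term paper score 62 ≥ 60: minimum met.
Weighted total:
  Reflections 73 × 0.5 = 36.5
  Assignments 98 × 0.05 = 4.9
  Presentations 56 × 0.13 = 7.28
  Reading responses 59 × 0.09 = 5.31
  Term paper 62 × 0.05 = 3.1
  Lab reports 61 × 0.06 = 3.66
  Fieldwork 87 × 0.05 = 4.35
  Participation 48 × 0.07 = 3.36
Sum = 68.46
68.46 is ≥ 68 and < 78 → C

C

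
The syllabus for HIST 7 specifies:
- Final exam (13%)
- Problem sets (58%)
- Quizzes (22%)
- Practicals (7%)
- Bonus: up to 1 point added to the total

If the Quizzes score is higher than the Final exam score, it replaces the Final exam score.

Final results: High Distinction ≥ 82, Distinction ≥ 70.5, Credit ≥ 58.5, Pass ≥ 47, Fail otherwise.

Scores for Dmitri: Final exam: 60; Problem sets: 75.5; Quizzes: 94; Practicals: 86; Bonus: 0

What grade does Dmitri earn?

Quizzes (94) > Final exam (60), so Final exam counts as 94.
Weighted total:
  Final exam 94 × 0.13 = 12.22
  Problem sets 75.5 × 0.58 = 43.79
  Quizzes 94 × 0.22 = 20.68
  Practicals 86 × 0.07 = 6.02
Sum = 82.71
Bonus: 82.71 + 0 = 82.71
82.71 ≥ 82 → High Distinction

High Distinction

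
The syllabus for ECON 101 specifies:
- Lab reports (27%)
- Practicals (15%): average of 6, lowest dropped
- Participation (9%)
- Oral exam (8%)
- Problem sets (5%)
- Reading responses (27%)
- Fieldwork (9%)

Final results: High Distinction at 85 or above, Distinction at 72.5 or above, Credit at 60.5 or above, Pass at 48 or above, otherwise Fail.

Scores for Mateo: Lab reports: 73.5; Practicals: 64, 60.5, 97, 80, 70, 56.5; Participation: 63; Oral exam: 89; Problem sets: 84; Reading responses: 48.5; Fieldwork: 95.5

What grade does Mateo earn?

Credit

Practicals: drop 56.5 → average of remaining 5 = 371.5/5 = 74.3
Weighted total:
  Lab reports 73.5 × 0.27 = 19.845
  Practicals 74.3 × 0.15 = 11.145
  Participation 63 × 0.09 = 5.67
  Oral exam 89 × 0.08 = 7.12
  Problem sets 84 × 0.05 = 4.2
  Reading responses 48.5 × 0.27 = 13.095
  Fieldwork 95.5 × 0.09 = 8.595
Sum = 69.67
69.67 is ≥ 60.5 and < 72.5 → Credit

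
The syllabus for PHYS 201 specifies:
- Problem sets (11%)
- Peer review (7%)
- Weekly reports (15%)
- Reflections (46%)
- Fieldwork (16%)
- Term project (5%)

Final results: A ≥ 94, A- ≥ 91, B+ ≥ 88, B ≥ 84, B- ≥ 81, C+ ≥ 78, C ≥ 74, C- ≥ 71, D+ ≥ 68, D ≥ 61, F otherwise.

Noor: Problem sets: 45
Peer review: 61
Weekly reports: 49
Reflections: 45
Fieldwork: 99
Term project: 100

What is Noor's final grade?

Weighted total:
  Problem sets 45 × 0.11 = 4.95
  Peer review 61 × 0.07 = 4.27
  Weekly reports 49 × 0.15 = 7.35
  Reflections 45 × 0.46 = 20.7
  Fieldwork 99 × 0.16 = 15.84
  Term project 100 × 0.05 = 5
Sum = 58.11
58.11 < 61 → F

F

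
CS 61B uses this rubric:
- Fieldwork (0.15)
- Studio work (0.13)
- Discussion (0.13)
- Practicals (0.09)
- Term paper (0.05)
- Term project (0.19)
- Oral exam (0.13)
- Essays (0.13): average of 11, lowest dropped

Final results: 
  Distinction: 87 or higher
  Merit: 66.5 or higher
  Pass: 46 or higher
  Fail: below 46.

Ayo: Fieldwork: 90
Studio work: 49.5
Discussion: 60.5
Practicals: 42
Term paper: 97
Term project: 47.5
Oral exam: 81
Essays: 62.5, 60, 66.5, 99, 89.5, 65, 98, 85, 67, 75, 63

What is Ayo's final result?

Essays: drop 60 → average of remaining 10 = 770.5/10 = 77.05
Weighted total:
  Fieldwork 90 × 0.15 = 13.5
  Studio work 49.5 × 0.13 = 6.435
  Discussion 60.5 × 0.13 = 7.865
  Practicals 42 × 0.09 = 3.78
  Term paper 97 × 0.05 = 4.85
  Term project 47.5 × 0.19 = 9.025
  Oral exam 81 × 0.13 = 10.53
  Essays 77.05 × 0.13 = 10.0165
Sum = 66.0015
66.0015 is ≥ 46 and < 66.5 → Pass

Pass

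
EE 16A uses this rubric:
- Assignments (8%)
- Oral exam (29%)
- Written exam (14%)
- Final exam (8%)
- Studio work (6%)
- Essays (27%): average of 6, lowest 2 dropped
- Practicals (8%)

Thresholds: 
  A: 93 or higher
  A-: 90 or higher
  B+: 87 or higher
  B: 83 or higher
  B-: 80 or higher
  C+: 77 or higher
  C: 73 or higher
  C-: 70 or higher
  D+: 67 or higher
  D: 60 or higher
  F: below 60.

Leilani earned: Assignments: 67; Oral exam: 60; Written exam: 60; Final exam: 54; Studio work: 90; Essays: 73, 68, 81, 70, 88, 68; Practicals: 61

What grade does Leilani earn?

D

Essays: drop 68, 68 → average of remaining 4 = 312/4 = 78
Weighted total:
  Assignments 67 × 0.08 = 5.36
  Oral exam 60 × 0.29 = 17.4
  Written exam 60 × 0.14 = 8.4
  Final exam 54 × 0.08 = 4.32
  Studio work 90 × 0.06 = 5.4
  Essays 78 × 0.27 = 21.06
  Practicals 61 × 0.08 = 4.88
Sum = 66.82
66.82 is ≥ 60 and < 67 → D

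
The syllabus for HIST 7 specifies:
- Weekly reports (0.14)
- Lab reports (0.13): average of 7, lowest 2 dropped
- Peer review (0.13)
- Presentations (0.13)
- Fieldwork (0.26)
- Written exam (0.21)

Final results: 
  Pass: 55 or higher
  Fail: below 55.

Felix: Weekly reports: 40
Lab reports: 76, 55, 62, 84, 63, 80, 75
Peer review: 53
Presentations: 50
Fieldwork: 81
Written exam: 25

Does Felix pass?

Lab reports: drop 55, 62 → average of remaining 5 = 378/5 = 75.6
Weighted total:
  Weekly reports 40 × 0.14 = 5.6
  Lab reports 75.6 × 0.13 = 9.828
  Peer review 53 × 0.13 = 6.89
  Presentations 50 × 0.13 = 6.5
  Fieldwork 81 × 0.26 = 21.06
  Written exam 25 × 0.21 = 5.25
Sum = 55.128
55.128 ≥ 55 → Pass

Pass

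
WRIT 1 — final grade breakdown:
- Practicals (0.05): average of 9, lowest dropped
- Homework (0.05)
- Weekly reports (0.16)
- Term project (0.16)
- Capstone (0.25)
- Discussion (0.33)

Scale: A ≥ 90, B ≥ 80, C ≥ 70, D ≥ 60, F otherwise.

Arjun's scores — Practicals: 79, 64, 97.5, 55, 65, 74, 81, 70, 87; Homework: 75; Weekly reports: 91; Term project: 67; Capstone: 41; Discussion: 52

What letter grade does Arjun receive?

D

Practicals: drop 55 → average of remaining 8 = 617.5/8 = 77.1875
Weighted total:
  Practicals 77.1875 × 0.05 = 3.859375
  Homework 75 × 0.05 = 3.75
  Weekly reports 91 × 0.16 = 14.56
  Term project 67 × 0.16 = 10.72
  Capstone 41 × 0.25 = 10.25
  Discussion 52 × 0.33 = 17.16
Sum = 60.299375
60.299375 is ≥ 60 and < 70 → D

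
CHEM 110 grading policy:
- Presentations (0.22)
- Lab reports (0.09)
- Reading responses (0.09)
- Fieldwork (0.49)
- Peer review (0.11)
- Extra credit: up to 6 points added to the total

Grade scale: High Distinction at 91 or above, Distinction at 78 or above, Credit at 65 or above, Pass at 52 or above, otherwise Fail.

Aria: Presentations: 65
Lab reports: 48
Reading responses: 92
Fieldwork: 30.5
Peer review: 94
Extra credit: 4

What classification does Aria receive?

Pass

Weighted total:
  Presentations 65 × 0.22 = 14.3
  Lab reports 48 × 0.09 = 4.32
  Reading responses 92 × 0.09 = 8.28
  Fieldwork 30.5 × 0.49 = 14.945
  Peer review 94 × 0.11 = 10.34
Sum = 52.185
Extra credit: 52.185 + 4 = 56.185
56.185 is ≥ 52 and < 65 → Pass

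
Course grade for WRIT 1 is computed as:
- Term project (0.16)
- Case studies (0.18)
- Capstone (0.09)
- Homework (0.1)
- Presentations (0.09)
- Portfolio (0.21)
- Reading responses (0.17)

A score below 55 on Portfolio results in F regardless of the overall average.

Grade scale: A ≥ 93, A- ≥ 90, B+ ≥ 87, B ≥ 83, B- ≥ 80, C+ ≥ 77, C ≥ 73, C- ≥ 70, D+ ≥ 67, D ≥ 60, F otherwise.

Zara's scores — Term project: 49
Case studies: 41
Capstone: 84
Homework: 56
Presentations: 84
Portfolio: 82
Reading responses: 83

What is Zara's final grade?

D+

Portfolio score 82 ≥ 55: minimum met.
Weighted total:
  Term project 49 × 0.16 = 7.84
  Case studies 41 × 0.18 = 7.38
  Capstone 84 × 0.09 = 7.56
  Homework 56 × 0.1 = 5.6
  Presentations 84 × 0.09 = 7.56
  Portfolio 82 × 0.21 = 17.22
  Reading responses 83 × 0.17 = 14.11
Sum = 67.27
67.27 is ≥ 67 and < 70 → D+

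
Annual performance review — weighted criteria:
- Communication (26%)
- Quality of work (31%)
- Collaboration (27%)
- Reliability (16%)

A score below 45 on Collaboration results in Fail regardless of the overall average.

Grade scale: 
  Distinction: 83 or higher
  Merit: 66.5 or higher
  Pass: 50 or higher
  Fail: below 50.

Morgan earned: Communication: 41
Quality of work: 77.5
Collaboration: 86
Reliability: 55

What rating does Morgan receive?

Merit

Collaboration score 86 ≥ 45: minimum met.
Weighted total:
  Communication 41 × 0.26 = 10.66
  Quality of work 77.5 × 0.31 = 24.025
  Collaboration 86 × 0.27 = 23.22
  Reliability 55 × 0.16 = 8.8
Sum = 66.705
66.705 is ≥ 66.5 and < 83 → Merit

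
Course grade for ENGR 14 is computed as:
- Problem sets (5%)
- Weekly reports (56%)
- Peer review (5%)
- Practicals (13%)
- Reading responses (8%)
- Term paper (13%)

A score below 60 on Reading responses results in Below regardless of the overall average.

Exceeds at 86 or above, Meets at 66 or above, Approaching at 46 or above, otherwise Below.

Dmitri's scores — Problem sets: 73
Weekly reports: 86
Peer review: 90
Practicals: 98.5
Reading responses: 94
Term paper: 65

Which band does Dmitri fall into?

Reading responses score 94 ≥ 60: minimum met.
Weighted total:
  Problem sets 73 × 0.05 = 3.65
  Weekly reports 86 × 0.56 = 48.16
  Peer review 90 × 0.05 = 4.5
  Practicals 98.5 × 0.13 = 12.805
  Reading responses 94 × 0.08 = 7.52
  Term paper 65 × 0.13 = 8.45
Sum = 85.085
85.085 is ≥ 66 and < 86 → Meets

Meets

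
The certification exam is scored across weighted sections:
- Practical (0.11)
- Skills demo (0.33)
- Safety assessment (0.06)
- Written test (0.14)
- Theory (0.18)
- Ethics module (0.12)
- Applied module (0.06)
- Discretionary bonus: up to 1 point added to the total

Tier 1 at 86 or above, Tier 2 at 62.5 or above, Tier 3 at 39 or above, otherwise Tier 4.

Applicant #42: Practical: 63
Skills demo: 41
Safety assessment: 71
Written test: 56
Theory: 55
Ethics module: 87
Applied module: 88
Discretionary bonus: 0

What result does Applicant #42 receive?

Tier 3

Weighted total:
  Practical 63 × 0.11 = 6.93
  Skills demo 41 × 0.33 = 13.53
  Safety assessment 71 × 0.06 = 4.26
  Written test 56 × 0.14 = 7.84
  Theory 55 × 0.18 = 9.9
  Ethics module 87 × 0.12 = 10.44
  Applied module 88 × 0.06 = 5.28
Sum = 58.18
Discretionary bonus: 58.18 + 0 = 58.18
58.18 is ≥ 39 and < 62.5 → Tier 3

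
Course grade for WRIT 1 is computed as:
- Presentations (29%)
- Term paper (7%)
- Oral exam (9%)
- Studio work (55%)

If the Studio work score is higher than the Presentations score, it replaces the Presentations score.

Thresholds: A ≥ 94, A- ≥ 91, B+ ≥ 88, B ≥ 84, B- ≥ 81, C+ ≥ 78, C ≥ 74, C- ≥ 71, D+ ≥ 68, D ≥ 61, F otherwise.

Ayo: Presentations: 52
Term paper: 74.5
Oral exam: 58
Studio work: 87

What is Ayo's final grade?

Studio work (87) > Presentations (52), so Presentations counts as 87.
Weighted total:
  Presentations 87 × 0.29 = 25.23
  Term paper 74.5 × 0.07 = 5.215
  Oral exam 58 × 0.09 = 5.22
  Studio work 87 × 0.55 = 47.85
Sum = 83.515
83.515 is ≥ 81 and < 84 → B-

B-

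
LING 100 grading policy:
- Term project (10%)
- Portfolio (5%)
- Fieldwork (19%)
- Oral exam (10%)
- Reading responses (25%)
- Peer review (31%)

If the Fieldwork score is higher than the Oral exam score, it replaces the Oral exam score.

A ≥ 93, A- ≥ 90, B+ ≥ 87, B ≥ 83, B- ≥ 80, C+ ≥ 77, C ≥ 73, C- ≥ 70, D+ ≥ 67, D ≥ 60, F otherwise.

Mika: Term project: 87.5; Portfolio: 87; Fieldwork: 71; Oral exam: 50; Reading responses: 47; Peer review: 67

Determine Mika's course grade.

Fieldwork (71) > Oral exam (50), so Oral exam counts as 71.
Weighted total:
  Term project 87.5 × 0.1 = 8.75
  Portfolio 87 × 0.05 = 4.35
  Fieldwork 71 × 0.19 = 13.49
  Oral exam 71 × 0.1 = 7.1
  Reading responses 47 × 0.25 = 11.75
  Peer review 67 × 0.31 = 20.77
Sum = 66.21
66.21 is ≥ 60 and < 67 → D

D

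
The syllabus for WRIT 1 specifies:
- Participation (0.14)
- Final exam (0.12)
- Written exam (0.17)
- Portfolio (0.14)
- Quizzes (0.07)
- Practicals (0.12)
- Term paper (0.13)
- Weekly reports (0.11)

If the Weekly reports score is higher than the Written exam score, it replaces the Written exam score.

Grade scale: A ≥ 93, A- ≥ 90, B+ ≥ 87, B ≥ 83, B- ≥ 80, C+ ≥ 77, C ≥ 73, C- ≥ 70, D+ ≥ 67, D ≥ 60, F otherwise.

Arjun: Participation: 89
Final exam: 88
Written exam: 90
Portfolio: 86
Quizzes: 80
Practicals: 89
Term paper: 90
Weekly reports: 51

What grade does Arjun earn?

B

Weekly reports (51) ≤ Written exam (90), so Written exam stays at 90.
Weighted total:
  Participation 89 × 0.14 = 12.46
  Final exam 88 × 0.12 = 10.56
  Written exam 90 × 0.17 = 15.3
  Portfolio 86 × 0.14 = 12.04
  Quizzes 80 × 0.07 = 5.6
  Practicals 89 × 0.12 = 10.68
  Term paper 90 × 0.13 = 11.7
  Weekly reports 51 × 0.11 = 5.61
Sum = 83.95
83.95 is ≥ 83 and < 87 → B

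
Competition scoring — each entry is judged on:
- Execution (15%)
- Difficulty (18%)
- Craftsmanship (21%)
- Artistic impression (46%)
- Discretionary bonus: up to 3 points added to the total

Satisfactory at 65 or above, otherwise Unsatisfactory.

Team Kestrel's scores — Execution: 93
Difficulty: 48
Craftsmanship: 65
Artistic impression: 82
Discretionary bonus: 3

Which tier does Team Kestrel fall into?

Weighted total:
  Execution 93 × 0.15 = 13.95
  Difficulty 48 × 0.18 = 8.64
  Craftsmanship 65 × 0.21 = 13.65
  Artistic impression 82 × 0.46 = 37.72
Sum = 73.96
Discretionary bonus: 73.96 + 3 = 76.96
76.96 ≥ 65 → Satisfactory

Satisfactory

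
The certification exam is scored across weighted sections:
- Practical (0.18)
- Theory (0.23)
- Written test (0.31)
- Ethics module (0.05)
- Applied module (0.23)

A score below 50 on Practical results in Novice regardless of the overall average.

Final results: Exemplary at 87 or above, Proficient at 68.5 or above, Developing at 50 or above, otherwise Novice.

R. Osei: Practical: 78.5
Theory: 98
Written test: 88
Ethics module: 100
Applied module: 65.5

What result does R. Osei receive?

Proficient

Practical score 78.5 ≥ 50: minimum met.
Weighted total:
  Practical 78.5 × 0.18 = 14.13
  Theory 98 × 0.23 = 22.54
  Written test 88 × 0.31 = 27.28
  Ethics module 100 × 0.05 = 5
  Applied module 65.5 × 0.23 = 15.065
Sum = 84.015
84.015 is ≥ 68.5 and < 87 → Proficient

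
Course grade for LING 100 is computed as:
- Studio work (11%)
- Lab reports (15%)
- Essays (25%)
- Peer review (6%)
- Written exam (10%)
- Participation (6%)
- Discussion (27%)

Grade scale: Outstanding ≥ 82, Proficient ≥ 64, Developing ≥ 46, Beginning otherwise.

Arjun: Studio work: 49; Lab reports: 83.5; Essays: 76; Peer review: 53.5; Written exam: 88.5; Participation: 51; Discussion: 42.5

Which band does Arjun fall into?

Developing

Weighted total:
  Studio work 49 × 0.11 = 5.39
  Lab reports 83.5 × 0.15 = 12.525
  Essays 76 × 0.25 = 19
  Peer review 53.5 × 0.06 = 3.21
  Written exam 88.5 × 0.1 = 8.85
  Participation 51 × 0.06 = 3.06
  Discussion 42.5 × 0.27 = 11.475
Sum = 63.51
63.51 is ≥ 46 and < 64 → Developing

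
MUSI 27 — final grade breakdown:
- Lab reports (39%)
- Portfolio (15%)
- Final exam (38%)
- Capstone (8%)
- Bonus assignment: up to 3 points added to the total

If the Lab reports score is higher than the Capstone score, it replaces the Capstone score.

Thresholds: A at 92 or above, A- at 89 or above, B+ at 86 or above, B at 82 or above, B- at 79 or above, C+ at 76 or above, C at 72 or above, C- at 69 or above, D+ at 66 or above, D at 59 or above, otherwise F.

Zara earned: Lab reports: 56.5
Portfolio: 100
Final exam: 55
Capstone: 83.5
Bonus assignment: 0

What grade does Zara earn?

Lab reports (56.5) ≤ Capstone (83.5), so Capstone stays at 83.5.
Weighted total:
  Lab reports 56.5 × 0.39 = 22.035
  Portfolio 100 × 0.15 = 15
  Final exam 55 × 0.38 = 20.9
  Capstone 83.5 × 0.08 = 6.68
Sum = 64.615
Bonus assignment: 64.615 + 0 = 64.615
64.615 is ≥ 59 and < 66 → D

D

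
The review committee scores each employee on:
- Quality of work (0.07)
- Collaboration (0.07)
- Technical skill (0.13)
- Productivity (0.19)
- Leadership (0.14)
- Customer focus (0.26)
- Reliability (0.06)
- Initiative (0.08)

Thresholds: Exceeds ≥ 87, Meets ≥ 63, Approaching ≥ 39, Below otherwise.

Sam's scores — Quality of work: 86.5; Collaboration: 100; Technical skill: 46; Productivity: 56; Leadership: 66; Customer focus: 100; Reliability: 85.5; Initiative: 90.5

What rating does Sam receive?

Meets

Weighted total:
  Quality of work 86.5 × 0.07 = 6.055
  Collaboration 100 × 0.07 = 7
  Technical skill 46 × 0.13 = 5.98
  Productivity 56 × 0.19 = 10.64
  Leadership 66 × 0.14 = 9.24
  Customer focus 100 × 0.26 = 26
  Reliability 85.5 × 0.06 = 5.13
  Initiative 90.5 × 0.08 = 7.24
Sum = 77.285
77.285 is ≥ 63 and < 87 → Meets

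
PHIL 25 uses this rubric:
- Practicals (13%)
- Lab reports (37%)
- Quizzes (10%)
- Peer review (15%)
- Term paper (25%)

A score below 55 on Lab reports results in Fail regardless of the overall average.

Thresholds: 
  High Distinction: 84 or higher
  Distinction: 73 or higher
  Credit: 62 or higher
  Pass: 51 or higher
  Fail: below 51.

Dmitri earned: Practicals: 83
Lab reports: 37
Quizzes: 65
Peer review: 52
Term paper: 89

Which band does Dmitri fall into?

Fail

Lab reports score 37 < 55: minimum not met.
Weighted total:
  Practicals 83 × 0.13 = 10.79
  Lab reports 37 × 0.37 = 13.69
  Quizzes 65 × 0.1 = 6.5
  Peer review 52 × 0.15 = 7.8
  Term paper 89 × 0.25 = 22.25
Sum = 61.03
Because the Lab reports minimum was not met, the result is Fail.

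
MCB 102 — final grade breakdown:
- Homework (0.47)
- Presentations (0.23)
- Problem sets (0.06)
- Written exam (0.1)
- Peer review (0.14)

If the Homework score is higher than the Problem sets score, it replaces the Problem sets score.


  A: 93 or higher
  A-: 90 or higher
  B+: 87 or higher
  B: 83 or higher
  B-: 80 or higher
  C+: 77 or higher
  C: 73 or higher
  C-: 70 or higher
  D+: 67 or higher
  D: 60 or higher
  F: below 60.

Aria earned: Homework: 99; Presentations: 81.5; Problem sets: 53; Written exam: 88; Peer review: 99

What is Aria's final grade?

Homework (99) > Problem sets (53), so Problem sets counts as 99.
Weighted total:
  Homework 99 × 0.47 = 46.53
  Presentations 81.5 × 0.23 = 18.745
  Problem sets 99 × 0.06 = 5.94
  Written exam 88 × 0.1 = 8.8
  Peer review 99 × 0.14 = 13.86
Sum = 93.875
93.875 ≥ 93 → A

A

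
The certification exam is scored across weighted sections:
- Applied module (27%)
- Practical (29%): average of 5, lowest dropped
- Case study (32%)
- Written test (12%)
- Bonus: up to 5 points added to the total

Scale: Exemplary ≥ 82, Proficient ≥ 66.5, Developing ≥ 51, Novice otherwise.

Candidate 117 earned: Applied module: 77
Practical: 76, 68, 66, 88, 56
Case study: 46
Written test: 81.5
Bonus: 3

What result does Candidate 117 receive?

Proficient

Practical: drop 56 → average of remaining 4 = 298/4 = 74.5
Weighted total:
  Applied module 77 × 0.27 = 20.79
  Practical 74.5 × 0.29 = 21.605
  Case study 46 × 0.32 = 14.72
  Written test 81.5 × 0.12 = 9.78
Sum = 66.895
Bonus: 66.895 + 3 = 69.895
69.895 is ≥ 66.5 and < 82 → Proficient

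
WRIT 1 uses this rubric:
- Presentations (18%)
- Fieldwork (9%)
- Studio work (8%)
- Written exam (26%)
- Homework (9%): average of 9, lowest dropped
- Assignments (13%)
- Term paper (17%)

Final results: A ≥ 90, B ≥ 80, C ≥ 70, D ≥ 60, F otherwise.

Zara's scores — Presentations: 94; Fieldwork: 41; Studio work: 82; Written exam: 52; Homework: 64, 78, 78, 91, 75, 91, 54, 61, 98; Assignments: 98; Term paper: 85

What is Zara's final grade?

C

Homework: drop 54 → average of remaining 8 = 636/8 = 79.5
Weighted total:
  Presentations 94 × 0.18 = 16.92
  Fieldwork 41 × 0.09 = 3.69
  Studio work 82 × 0.08 = 6.56
  Written exam 52 × 0.26 = 13.52
  Homework 79.5 × 0.09 = 7.155
  Assignments 98 × 0.13 = 12.74
  Term paper 85 × 0.17 = 14.45
Sum = 75.035
75.035 is ≥ 70 and < 80 → C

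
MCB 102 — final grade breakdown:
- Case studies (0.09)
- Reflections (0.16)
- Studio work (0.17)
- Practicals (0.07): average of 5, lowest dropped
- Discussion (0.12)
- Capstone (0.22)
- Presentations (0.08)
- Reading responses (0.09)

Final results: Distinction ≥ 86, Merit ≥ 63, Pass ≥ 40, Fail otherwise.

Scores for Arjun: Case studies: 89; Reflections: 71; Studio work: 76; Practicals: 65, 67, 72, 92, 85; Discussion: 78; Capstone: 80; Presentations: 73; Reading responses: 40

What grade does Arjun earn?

Practicals: drop 65 → average of remaining 4 = 316/4 = 79
Weighted total:
  Case studies 89 × 0.09 = 8.01
  Reflections 71 × 0.16 = 11.36
  Studio work 76 × 0.17 = 12.92
  Practicals 79 × 0.07 = 5.53
  Discussion 78 × 0.12 = 9.36
  Capstone 80 × 0.22 = 17.6
  Presentations 73 × 0.08 = 5.84
  Reading responses 40 × 0.09 = 3.6
Sum = 74.22
74.22 is ≥ 63 and < 86 → Merit

Merit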